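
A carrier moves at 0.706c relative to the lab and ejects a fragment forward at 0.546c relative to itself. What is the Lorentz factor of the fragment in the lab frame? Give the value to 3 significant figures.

γ ≈ 2.34

u_lab = (0.546 + 0.706)/(1 + 0.546×0.706) = 1.252/1.38548 = 0.903661
γ = 1/√(1 − 0.903661²) = 2.34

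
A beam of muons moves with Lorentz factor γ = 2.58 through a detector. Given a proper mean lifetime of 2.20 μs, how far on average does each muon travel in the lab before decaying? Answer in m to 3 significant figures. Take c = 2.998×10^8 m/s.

d ≈ 1570 m

β = √(1 − 1/γ²) = √(1 − 1/2.58²) = 0.92183
Dilated lifetime: Δt = γτ₀ = 2.58 × 2.20 μs = 5.6760 μs
d = vΔt = 0.92183c × 5.6760 μs = 2.7636×10^8 m/s × 5.6760×10^-6 s = 1570 m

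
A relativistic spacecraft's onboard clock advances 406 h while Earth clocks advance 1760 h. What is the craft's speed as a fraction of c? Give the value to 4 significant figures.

γ = Δt/τ₀ = 1760/406 = 4.33498
β = √(1 − 1/γ²) = √(1 − 1/4.33498²) = 0.9730

β ≈ 0.9730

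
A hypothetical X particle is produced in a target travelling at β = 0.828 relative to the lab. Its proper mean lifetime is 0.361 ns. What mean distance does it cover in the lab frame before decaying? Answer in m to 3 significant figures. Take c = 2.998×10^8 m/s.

γ = 1/√(1 − 0.828²) = 1.7834
Dilated lifetime: Δt = γτ₀ = 1.7834 × 0.361 ns = 0.64381 ns
d = vΔt = 0.828c × 0.64381 ns = 2.4823×10^8 m/s × 6.4381×10^-10 s = 0.160 m

d ≈ 0.160 m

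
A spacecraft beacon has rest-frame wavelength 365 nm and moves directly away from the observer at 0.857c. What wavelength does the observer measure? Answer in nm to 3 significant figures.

λ_obs ≈ 1320 nm

Relativistic Doppler: λ_obs = λ_src √((1+β)/(1−β))
= 365 × √(1.8570/0.14300) = 365 × 3.6036 = 1320 nm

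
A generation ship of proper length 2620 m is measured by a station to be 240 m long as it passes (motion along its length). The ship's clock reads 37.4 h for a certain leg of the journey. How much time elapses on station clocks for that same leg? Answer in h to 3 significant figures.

Length contraction ⇒ γ = L₀/L = 2620/240 = 10.917
Time dilation: Δt = γτ₀ = 10.917 × 37.4 h = 408 h

Δt ≈ 408 h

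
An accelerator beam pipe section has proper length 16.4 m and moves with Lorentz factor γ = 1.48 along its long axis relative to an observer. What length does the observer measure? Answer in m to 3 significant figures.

γ = 1.48 (given)
Length contraction: L = L₀/γ = 16.4/1.48 = 11.1 m

L ≈ 11.1 m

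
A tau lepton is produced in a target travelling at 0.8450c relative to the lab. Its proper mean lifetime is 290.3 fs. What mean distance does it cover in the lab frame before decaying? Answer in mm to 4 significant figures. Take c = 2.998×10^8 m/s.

γ = 1/√(1 − 0.8450²) = 1.86998
Dilated lifetime: Δt = γτ₀ = 1.86998 × 290.3 fs = 542.854 fs
d = vΔt = 0.8450c × 542.854 fs = 2.53331×10^8 m/s × 5.42854×10^-13 s = 0.1375 mm

d ≈ 0.1375 mm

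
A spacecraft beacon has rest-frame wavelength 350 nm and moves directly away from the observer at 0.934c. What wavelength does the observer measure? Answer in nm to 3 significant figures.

Relativistic Doppler: λ_obs = λ_src √((1+β)/(1−β))
= 350 × √(1.9340/0.066000) = 350 × 5.4132 = 1890 nm

λ_obs ≈ 1890 nm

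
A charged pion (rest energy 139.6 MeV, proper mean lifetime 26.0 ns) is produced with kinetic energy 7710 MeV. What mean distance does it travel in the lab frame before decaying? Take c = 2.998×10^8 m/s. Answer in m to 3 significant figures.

d ≈ 438 m

γ = 1 + K/(m₀c²) = 1 + 7710/139.6 = 56.229
β = √(1 − 1/γ²) = 0.99984
Dilated lifetime: γτ₀ = 56.229 × 26.0 ns = 1462.0 ns
d = βc·γτ₀ = 0.99984 × (2.998×10^8 m/s) × 1.4620×10^-6 s = 438 m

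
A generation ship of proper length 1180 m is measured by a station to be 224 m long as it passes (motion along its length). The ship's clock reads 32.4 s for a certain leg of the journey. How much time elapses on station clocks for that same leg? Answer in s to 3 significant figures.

Length contraction ⇒ γ = L₀/L = 1180/224 = 5.2679
Time dilation: Δt = γτ₀ = 5.2679 × 32.4 s = 171 s

Δt ≈ 171 s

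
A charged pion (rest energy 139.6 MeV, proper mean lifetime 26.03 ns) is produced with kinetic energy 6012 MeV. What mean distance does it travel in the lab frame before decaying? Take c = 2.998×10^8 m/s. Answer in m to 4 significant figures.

d ≈ 343.8 m

γ = 1 + K/(m₀c²) = 1 + 6012/139.6 = 44.0659
β = √(1 − 1/γ²) = 0.999742
Dilated lifetime: γτ₀ = 44.0659 × 26.03 ns = 1147.04 ns
d = βc·γτ₀ = 0.999742 × (2.998×10^8 m/s) × 1.14704×10^-6 s = 343.8 m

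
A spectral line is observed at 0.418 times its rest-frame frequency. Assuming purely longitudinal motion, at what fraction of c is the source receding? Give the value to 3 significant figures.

β ≈ 0.703

f_obs/f_src = √((1−β)/(1+β)) = 0.418  ⇒  (1−β)/(1+β) = 0.17472
β = |1 − D²|/(1 + D²) = |1 − 0.17472|/(1 + 0.17472) = 0.703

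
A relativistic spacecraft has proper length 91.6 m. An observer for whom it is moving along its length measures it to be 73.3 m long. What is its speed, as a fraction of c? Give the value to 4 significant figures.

β ≈ 0.5997

γ = L₀/L = 91.6/73.3 = 1.24966
β = √(1 − 1/γ²) = 0.5997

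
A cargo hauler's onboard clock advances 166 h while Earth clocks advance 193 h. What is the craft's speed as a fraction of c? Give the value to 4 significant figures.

γ = Δt/τ₀ = 193/166 = 1.16265
β = √(1 − 1/γ²) = √(1 − 1/1.16265²) = 0.5101

β ≈ 0.5101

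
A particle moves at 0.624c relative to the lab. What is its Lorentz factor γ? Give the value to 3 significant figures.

γ = 1/√(1 − β²) = 1/√(1 − 0.624²) = 1/√(0.61062) = 1.28

γ ≈ 1.28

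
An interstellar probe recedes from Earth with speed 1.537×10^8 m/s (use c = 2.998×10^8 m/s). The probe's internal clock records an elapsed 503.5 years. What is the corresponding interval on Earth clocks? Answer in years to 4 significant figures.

β = v/c = 1.537×10^8 / 2.998×10^8 = 0.512675
γ = 1/√(1 − 0.512675²) = 1.16471
Time dilation: Δt = γτ₀ = 1.16471 × 503.5 years = 586.4 years

Δt ≈ 586.4 years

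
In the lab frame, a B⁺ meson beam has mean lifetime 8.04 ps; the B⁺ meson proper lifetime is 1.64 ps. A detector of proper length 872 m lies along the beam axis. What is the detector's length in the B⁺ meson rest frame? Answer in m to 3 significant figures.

L ≈ 178 m

Time dilation ⇒ γ = Δt/τ₀ = 8.04/1.64 = 4.9024
Length contraction: L = L₀/γ = 872/4.9024 = 178 m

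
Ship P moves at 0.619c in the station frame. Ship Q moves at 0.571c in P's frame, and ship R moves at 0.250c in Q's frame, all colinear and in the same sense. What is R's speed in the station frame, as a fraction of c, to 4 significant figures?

u ≈ 0.9257c

Compose boost 2: (0.571 + 0.619)/(1 + 0.571×0.619) = 1.190/1.35345 = 0.879235
Compose boost 3: (0.250 + 0.879235)/(1 + 0.250×0.879235) = 1.12924/1.21981 = 0.9257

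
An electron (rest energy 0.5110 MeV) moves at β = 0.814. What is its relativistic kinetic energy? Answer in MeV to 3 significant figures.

K ≈ 0.369 MeV

γ = 1/√(1 − 0.814²) = 1.7216
K = (γ − 1)m₀c² = (1.7216 − 1) × 0.5110 MeV = 0.72157 × 0.5110 MeV = 0.369 MeV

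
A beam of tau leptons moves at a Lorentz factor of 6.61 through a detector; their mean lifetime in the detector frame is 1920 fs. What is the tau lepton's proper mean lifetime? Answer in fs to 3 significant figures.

γ = 6.61 (given)
Proper time: τ₀ = Δt/γ = 1920/6.61 = 290 fs

τ₀ ≈ 290 fs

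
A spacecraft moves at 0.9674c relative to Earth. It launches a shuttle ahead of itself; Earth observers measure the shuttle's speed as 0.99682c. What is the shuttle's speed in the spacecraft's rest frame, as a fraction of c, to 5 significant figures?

Inverse velocity addition: u' = (u − v)/(1 − uv/c²)
= (0.99682 − 0.9674)/(1 − 0.99682×0.9674) = 0.029420/0.03567633 = 0.82464

u' ≈ 0.82464c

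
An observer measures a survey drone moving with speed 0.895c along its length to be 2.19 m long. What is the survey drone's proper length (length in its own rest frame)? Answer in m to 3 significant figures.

L₀ ≈ 4.91 m

γ = 1/√(1 − 0.895²) = 2.2418
L₀ = γL = 2.2418 × 2.19 = 4.91 m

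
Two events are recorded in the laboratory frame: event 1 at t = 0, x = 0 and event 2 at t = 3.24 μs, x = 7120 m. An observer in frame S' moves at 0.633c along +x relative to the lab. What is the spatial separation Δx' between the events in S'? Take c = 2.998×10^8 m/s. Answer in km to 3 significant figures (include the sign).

Δx' ≈ 8.40 km

γ = 1/√(1 − 0.633²) = 1.2917
Δx' = γ(Δx − vΔt) = 1.2917 × (7120 m − 0.633×(2.998×10^8 m/s)×3.24×10^-6 s)
= 1.2917 × (6505.1 m) = 8.40 km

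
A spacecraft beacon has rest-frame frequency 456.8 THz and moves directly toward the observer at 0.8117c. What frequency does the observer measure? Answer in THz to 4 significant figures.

Relativistic Doppler: f_obs = f_src √((1+β)/(1−β))
= 456.8 × √(1.81170/0.188300) = 456.8 × 3.10183 = 1417 THz

f_obs ≈ 1417 THz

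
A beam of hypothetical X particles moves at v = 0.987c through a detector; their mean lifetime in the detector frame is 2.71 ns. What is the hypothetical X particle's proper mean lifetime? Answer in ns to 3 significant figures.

γ = 1/√(1 − 0.987²) = 6.2220
Proper time: τ₀ = Δt/γ = 2.71/6.2220 = 0.436 ns

τ₀ ≈ 0.436 ns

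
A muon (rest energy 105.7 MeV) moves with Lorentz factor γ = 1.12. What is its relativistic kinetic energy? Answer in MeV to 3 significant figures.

γ = 1.12 (given)
K = (γ − 1)m₀c² = (1.12 − 1) × 105.7 MeV = 0.12000 × 105.7 MeV = 12.7 MeV

K ≈ 12.7 MeV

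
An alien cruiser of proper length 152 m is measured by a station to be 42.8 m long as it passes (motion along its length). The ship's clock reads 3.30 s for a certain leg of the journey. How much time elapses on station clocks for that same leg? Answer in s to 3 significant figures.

Length contraction ⇒ γ = L₀/L = 152/42.8 = 3.5514
Time dilation: Δt = γτ₀ = 3.5514 × 3.30 s = 11.7 s

Δt ≈ 11.7 s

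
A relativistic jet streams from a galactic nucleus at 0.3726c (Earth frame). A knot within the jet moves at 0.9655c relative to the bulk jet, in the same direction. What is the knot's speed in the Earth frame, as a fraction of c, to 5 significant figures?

u ≈ 0.98408c

Relativistic velocity addition: u = (u' + v)/(1 + u'v/c²)
= (0.9655 + 0.3726)/(1 + 0.9655×0.3726) = 1.3381/1.359745 = 0.98408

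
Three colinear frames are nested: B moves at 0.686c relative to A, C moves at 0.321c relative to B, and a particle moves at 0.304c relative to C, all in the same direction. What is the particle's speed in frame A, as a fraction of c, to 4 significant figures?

Compose boost 2: (0.321 + 0.686)/(1 + 0.321×0.686) = 1.007/1.22021 = 0.825270
Compose boost 3: (0.304 + 0.825270)/(1 + 0.304×0.825270) = 1.12927/1.25088 = 0.9028

u ≈ 0.9028c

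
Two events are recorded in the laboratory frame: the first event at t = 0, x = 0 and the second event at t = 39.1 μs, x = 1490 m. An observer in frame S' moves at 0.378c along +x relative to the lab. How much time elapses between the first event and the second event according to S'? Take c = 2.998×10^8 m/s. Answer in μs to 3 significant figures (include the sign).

Δt' ≈ 40.2 μs

γ = 1/√(1 − 0.378²) = 1.0801
Δt' = γ(Δt − vΔx/c²) = 1.0801 × (39.1 μs − 0.378×1490 m / (2.998×10^8 m/s))
= 1.0801 × (37.221 μs) = 40.2 μs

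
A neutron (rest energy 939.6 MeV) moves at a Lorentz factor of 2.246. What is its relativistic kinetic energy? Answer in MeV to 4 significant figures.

K ≈ 1171 MeV

γ = 2.246 (given)
K = (γ − 1)m₀c² = (2.246 − 1) × 939.6 MeV = 1.24600 × 939.6 MeV = 1171 MeV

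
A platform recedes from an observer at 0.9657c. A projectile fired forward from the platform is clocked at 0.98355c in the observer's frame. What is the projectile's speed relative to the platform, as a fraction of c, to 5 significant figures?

Inverse velocity addition: u' = (u − v)/(1 − uv/c²)
= (0.98355 − 0.9657)/(1 − 0.98355×0.9657) = 0.017850/0.05018576 = 0.35568

u' ≈ 0.35568c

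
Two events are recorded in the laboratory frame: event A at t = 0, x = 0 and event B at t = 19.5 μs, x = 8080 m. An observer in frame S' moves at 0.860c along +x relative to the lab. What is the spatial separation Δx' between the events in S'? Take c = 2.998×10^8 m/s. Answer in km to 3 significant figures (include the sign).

Δx' ≈ 5.98 km

γ = 1/√(1 − 0.860²) = 1.9597
Δx' = γ(Δx − vΔt) = 1.9597 × (8080 m − 0.860×(2.998×10^8 m/s)×19.5×10^-6 s)
= 1.9597 × (3052.4 m) = 5.98 km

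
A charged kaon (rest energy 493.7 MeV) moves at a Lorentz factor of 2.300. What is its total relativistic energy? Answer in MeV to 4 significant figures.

E ≈ 1136 MeV

γ = 2.300 (given)
E = γm₀c² = 2.300 × 493.7 MeV = 1136 MeV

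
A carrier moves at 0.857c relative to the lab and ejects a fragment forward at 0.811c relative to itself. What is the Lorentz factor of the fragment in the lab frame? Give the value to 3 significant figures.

u_lab = (0.811 + 0.857)/(1 + 0.811×0.857) = 1.668/1.69503 = 0.984055
γ = 1/√(1 − 0.984055²) = 5.62

γ ≈ 5.62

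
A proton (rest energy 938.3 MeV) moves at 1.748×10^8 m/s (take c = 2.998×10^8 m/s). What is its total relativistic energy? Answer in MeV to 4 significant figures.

β = v/c = 1.748×10^8 / 2.998×10^8 = 0.583055
γ = 1/√(1 − 0.583055²) = 1.23087
E = γm₀c² = 1.23087 × 938.3 MeV = 1155 MeV

E ≈ 1155 MeV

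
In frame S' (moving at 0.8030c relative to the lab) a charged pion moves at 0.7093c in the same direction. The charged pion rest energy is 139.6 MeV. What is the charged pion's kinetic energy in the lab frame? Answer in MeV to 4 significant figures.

u_lab = (0.7093 + 0.8030)/(1 + 0.7093×0.8030) = 0.9635136
γ = 1/√(1 − 0.9635136²) = 3.73609
K = (γ − 1)m₀c² = (3.73609 − 1) × 139.6 = 2.73609 × 139.6 = 382.0 MeV

K ≈ 382.0 MeV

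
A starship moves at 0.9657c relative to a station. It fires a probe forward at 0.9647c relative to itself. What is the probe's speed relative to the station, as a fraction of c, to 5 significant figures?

Relativistic velocity addition: u = (u' + v)/(1 + u'v/c²)
= (0.9647 + 0.9657)/(1 + 0.9647×0.9657) = 1.9304/1.931611 = 0.99937

u ≈ 0.99937c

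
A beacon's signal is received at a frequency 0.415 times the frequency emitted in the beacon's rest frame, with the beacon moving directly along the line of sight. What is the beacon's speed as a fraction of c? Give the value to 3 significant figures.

f_obs/f_src = √((1−β)/(1+β)) = 0.415  ⇒  (1−β)/(1+β) = 0.17222
β = |1 − D²|/(1 + D²) = |1 − 0.17222|/(1 + 0.17222) = 0.706

β ≈ 0.706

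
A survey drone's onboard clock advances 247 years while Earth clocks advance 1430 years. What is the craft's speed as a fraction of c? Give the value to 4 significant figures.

γ = Δt/τ₀ = 1430/247 = 5.78947
β = √(1 − 1/γ²) = √(1 − 1/5.78947²) = 0.9850

β ≈ 0.9850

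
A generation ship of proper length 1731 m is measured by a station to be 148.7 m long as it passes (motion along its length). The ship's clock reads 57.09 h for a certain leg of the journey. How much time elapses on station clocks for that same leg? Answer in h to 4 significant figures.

Length contraction ⇒ γ = L₀/L = 1731/148.7 = 11.6409
Time dilation: Δt = γτ₀ = 11.6409 × 57.09 h = 664.6 h

Δt ≈ 664.6 h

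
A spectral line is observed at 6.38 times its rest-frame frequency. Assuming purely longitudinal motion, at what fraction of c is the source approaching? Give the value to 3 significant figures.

f_obs/f_src = √((1+β)/(1−β)) = 6.38  ⇒  (1+β)/(1−β) = 40.704
β = |1 − D²|/(1 + D²) = |1 − 40.704|/(1 + 40.704) = 0.952

β ≈ 0.952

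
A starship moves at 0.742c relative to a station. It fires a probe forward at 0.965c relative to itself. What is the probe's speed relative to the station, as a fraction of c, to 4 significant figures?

u ≈ 0.9947c

Relativistic velocity addition: u = (u' + v)/(1 + u'v/c²)
= (0.965 + 0.742)/(1 + 0.965×0.742) = 1.707/1.71603 = 0.9947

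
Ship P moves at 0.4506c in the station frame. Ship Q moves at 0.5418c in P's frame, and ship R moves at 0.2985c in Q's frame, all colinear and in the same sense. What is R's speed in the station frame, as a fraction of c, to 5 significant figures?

Compose boost 2: (0.5418 + 0.4506)/(1 + 0.5418×0.4506) = 0.99240/1.244135 = 0.7976626
Compose boost 3: (0.2985 + 0.7976626)/(1 + 0.2985×0.7976626) = 1.096163/1.238102 = 0.88536

u ≈ 0.88536c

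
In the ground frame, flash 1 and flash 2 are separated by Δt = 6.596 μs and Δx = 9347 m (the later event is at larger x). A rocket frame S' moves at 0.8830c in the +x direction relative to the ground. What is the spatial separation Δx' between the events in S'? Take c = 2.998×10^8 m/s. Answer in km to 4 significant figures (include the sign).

Δx' ≈ 16.19 km

γ = 1/√(1 − 0.8830²) = 2.13050
Δx' = γ(Δx − vΔt) = 2.13050 × (9347 m − 0.8830×(2.998×10^8 m/s)×6.596×10^-6 s)
= 2.13050 × (7600.88 m) = 16.19 km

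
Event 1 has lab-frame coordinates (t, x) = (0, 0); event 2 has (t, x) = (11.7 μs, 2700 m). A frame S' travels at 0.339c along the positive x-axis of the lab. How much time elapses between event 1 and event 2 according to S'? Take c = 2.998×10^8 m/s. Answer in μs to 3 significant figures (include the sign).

Δt' ≈ 9.19 μs

γ = 1/√(1 − 0.339²) = 1.0629
Δt' = γ(Δt − vΔx/c²) = 1.0629 × (11.7 μs − 0.339×2700 m / (2.998×10^8 m/s))
= 1.0629 × (8.6470 μs) = 9.19 μs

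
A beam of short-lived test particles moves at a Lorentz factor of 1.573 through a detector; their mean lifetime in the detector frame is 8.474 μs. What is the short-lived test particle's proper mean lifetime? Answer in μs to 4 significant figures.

γ = 1.573 (given)
Proper time: τ₀ = Δt/γ = 8.474/1.573 = 5.387 μs

τ₀ ≈ 5.387 μs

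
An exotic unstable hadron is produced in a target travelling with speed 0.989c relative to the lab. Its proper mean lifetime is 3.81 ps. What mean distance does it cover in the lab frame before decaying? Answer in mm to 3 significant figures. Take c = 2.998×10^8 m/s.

d ≈ 7.64 mm

γ = 1/√(1 − 0.989²) = 6.7606
Dilated lifetime: Δt = γτ₀ = 6.7606 × 3.81 ps = 25.758 ps
d = vΔt = 0.989c × 25.758 ps = 2.9650×10^8 m/s × 2.5758×10^-11 s = 7.64 mm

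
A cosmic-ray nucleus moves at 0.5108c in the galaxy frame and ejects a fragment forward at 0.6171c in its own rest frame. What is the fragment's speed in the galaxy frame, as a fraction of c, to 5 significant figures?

u ≈ 0.85758c

Compose boost 2: (0.6171 + 0.5108)/(1 + 0.6171×0.5108) = 1.1279/1.315215 = 0.85758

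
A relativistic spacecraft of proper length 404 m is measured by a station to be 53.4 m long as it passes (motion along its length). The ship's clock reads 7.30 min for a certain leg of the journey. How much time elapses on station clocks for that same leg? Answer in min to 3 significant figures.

Δt ≈ 55.2 min

Length contraction ⇒ γ = L₀/L = 404/53.4 = 7.5655
Time dilation: Δt = γτ₀ = 7.5655 × 7.30 min = 55.2 min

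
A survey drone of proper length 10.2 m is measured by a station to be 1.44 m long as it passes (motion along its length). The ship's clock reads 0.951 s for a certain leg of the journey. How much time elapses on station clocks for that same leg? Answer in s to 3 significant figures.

Δt ≈ 6.74 s

Length contraction ⇒ γ = L₀/L = 10.2/1.44 = 7.0833
Time dilation: Δt = γτ₀ = 7.0833 × 0.951 s = 6.74 s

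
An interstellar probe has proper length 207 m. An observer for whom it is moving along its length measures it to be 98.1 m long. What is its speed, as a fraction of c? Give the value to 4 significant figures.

γ = L₀/L = 207/98.1 = 2.11009
β = √(1 − 1/γ²) = 0.8806

β ≈ 0.8806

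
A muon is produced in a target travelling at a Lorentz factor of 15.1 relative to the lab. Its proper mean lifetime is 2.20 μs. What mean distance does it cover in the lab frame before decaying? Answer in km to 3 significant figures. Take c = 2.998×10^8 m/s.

d ≈ 9.94 km

β = √(1 − 1/γ²) = √(1 − 1/15.1²) = 0.99780
Dilated lifetime: Δt = γτ₀ = 15.1 × 2.20 μs = 33.220 μs
d = vΔt = 0.99780c × 33.220 μs = 2.9914×10^8 m/s × 3.3220×10^-5 s = 9.94 km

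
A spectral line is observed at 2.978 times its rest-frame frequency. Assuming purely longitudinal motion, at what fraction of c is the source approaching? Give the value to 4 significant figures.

f_obs/f_src = √((1+β)/(1−β)) = 2.978  ⇒  (1+β)/(1−β) = 8.86848
β = |1 − D²|/(1 + D²) = |1 − 8.86848|/(1 + 8.86848) = 0.7973

β ≈ 0.7973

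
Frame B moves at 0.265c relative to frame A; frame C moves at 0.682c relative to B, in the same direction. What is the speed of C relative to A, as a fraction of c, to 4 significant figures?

Compose boost 2: (0.682 + 0.265)/(1 + 0.682×0.265) = 0.9470/1.18073 = 0.8020

u ≈ 0.8020c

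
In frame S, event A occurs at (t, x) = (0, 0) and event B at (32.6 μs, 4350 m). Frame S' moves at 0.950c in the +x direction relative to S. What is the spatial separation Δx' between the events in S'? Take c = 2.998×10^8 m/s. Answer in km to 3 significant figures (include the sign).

γ = 1/√(1 − 0.950²) = 3.2026
Δx' = γ(Δx − vΔt) = 3.2026 × (4350 m − 0.950×(2.998×10^8 m/s)×32.6×10^-6 s)
= 3.2026 × (-4934.8 m) = -15.8 km

Δx' ≈ -15.8 km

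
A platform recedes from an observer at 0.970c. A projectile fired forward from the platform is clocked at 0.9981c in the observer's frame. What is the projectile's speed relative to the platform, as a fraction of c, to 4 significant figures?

Inverse velocity addition: u' = (u − v)/(1 − uv/c²)
= (0.9981 − 0.970)/(1 − 0.9981×0.970) = 0.02810/0.0318430 = 0.8825

u' ≈ 0.8825c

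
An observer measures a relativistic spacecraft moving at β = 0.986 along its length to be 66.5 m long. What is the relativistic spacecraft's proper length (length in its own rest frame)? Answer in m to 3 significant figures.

L₀ ≈ 399 m

γ = 1/√(1 − 0.986²) = 5.9972
L₀ = γL = 5.9972 × 66.5 = 399 m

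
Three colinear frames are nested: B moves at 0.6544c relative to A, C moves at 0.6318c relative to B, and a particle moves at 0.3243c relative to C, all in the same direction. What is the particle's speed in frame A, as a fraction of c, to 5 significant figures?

u ≈ 0.95303c

Compose boost 2: (0.6318 + 0.6544)/(1 + 0.6318×0.6544) = 1.2862/1.413450 = 0.9099721
Compose boost 3: (0.3243 + 0.9099721)/(1 + 0.3243×0.9099721) = 1.234272/1.295104 = 0.95303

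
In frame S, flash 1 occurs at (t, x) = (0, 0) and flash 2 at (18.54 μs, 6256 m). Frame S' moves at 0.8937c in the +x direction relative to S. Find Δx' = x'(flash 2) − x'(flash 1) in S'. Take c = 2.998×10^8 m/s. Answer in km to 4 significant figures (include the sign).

γ = 1/√(1 − 0.8937²) = 2.22883
Δx' = γ(Δx − vΔt) = 2.22883 × (6256 m − 0.8937×(2.998×10^8 m/s)×18.54×10^-6 s)
= 2.22883 × (1288.55 m) = 2.872 km

Δx' ≈ 2.872 km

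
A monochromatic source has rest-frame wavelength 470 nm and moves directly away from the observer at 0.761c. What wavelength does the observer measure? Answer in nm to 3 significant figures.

λ_obs ≈ 1280 nm

Relativistic Doppler: λ_obs = λ_src √((1+β)/(1−β))
= 470 × √(1.7610/0.23900) = 470 × 2.7144 = 1280 nm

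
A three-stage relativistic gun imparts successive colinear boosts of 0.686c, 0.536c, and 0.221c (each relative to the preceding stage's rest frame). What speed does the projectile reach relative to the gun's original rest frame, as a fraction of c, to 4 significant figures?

Compose boost 2: (0.536 + 0.686)/(1 + 0.536×0.686) = 1.222/1.36770 = 0.893473
Compose boost 3: (0.221 + 0.893473)/(1 + 0.221×0.893473) = 1.11447/1.19746 = 0.9307

u ≈ 0.9307c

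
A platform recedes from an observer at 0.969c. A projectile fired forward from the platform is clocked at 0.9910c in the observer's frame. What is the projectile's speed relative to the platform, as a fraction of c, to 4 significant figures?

Inverse velocity addition: u' = (u − v)/(1 − uv/c²)
= (0.9910 − 0.969)/(1 − 0.9910×0.969) = 0.02200/0.0397210 = 0.5539

u' ≈ 0.5539c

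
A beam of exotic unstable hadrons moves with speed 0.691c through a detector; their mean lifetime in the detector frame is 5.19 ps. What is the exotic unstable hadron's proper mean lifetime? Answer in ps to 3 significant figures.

τ₀ ≈ 3.75 ps

γ = 1/√(1 − 0.691²) = 1.3834
Proper time: τ₀ = Δt/γ = 5.19/1.3834 = 3.75 ps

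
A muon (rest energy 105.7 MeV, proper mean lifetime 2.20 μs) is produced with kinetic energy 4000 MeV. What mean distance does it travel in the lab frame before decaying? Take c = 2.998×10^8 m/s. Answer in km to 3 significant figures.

γ = 1 + K/(m₀c²) = 1 + 4000/105.7 = 38.843
β = √(1 − 1/γ²) = 0.99967
Dilated lifetime: γτ₀ = 38.843 × 2.20 μs = 85.454 μs
d = βc·γτ₀ = 0.99967 × (2.998×10^8 m/s) × 8.5454×10^-5 s = 25.6 km

d ≈ 25.6 km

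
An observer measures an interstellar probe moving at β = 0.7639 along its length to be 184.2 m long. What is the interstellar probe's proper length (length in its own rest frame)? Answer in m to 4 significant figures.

γ = 1/√(1 − 0.7639²) = 1.54958
L₀ = γL = 1.54958 × 184.2 = 285.4 m

L₀ ≈ 285.4 m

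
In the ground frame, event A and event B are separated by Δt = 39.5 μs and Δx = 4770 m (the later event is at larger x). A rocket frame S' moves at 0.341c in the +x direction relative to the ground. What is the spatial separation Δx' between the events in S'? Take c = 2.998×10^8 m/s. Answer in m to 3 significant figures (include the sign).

γ = 1/√(1 − 0.341²) = 1.0638
Δx' = γ(Δx − vΔt) = 1.0638 × (4770 m − 0.341×(2.998×10^8 m/s)×39.5×10^-6 s)
= 1.0638 × (731.84 m) = 779 m

Δx' ≈ 779 m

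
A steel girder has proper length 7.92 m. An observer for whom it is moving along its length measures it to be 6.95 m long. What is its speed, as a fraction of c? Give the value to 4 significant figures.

β ≈ 0.4795

γ = L₀/L = 7.92/6.95 = 1.13957
β = √(1 − 1/γ²) = 0.4795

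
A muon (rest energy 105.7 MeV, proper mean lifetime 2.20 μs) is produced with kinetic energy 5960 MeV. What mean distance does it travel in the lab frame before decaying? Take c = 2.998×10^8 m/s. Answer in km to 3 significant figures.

d ≈ 37.8 km

γ = 1 + K/(m₀c²) = 1 + 5960/105.7 = 57.386
β = √(1 − 1/γ²) = 0.99985
Dilated lifetime: γτ₀ = 57.386 × 2.20 μs = 126.25 μs
d = βc·γτ₀ = 0.99985 × (2.998×10^8 m/s) × 0.00012625 s = 37.8 km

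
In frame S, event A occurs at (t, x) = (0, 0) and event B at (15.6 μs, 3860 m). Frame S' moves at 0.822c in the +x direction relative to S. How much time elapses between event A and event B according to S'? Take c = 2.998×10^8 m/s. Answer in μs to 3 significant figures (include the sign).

γ = 1/√(1 − 0.822²) = 1.7560
Δt' = γ(Δt − vΔx/c²) = 1.7560 × (15.6 μs − 0.822×3860 m / (2.998×10^8 m/s))
= 1.7560 × (5.0165 μs) = 8.81 μs

Δt' ≈ 8.81 μs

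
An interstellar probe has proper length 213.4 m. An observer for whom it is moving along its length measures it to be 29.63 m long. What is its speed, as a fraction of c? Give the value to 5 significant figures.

β ≈ 0.99031

γ = L₀/L = 213.4/29.63 = 7.202160
β = √(1 − 1/γ²) = 0.99031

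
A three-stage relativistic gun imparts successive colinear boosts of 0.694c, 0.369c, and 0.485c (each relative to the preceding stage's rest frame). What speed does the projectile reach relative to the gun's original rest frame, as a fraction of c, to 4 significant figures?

u ≈ 0.9439c

Compose boost 2: (0.369 + 0.694)/(1 + 0.369×0.694) = 1.063/1.25609 = 0.846280
Compose boost 3: (0.485 + 0.846280)/(1 + 0.485×0.846280) = 1.33128/1.41045 = 0.9439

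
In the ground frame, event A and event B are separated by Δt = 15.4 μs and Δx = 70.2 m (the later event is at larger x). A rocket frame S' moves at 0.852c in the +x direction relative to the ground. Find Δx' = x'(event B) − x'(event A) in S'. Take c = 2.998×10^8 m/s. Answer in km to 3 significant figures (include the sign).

Δx' ≈ -7.38 km

γ = 1/√(1 − 0.852²) = 1.9101
Δx' = γ(Δx − vΔt) = 1.9101 × (70.2 m − 0.852×(2.998×10^8 m/s)×15.4×10^-6 s)
= 1.9101 × (-3863.4 m) = -7.38 km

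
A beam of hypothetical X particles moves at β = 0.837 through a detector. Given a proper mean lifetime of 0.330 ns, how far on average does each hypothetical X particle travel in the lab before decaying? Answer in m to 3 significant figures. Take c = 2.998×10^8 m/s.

d ≈ 0.151 m

γ = 1/√(1 − 0.837²) = 1.8275
Dilated lifetime: Δt = γτ₀ = 1.8275 × 0.330 ns = 0.60307 ns
d = vΔt = 0.837c × 0.60307 ns = 2.5093×10^8 m/s × 6.0307×10^-10 s = 0.151 m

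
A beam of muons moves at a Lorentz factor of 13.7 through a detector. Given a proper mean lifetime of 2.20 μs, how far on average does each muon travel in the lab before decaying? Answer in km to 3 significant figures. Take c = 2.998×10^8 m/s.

d ≈ 9.01 km

β = √(1 − 1/γ²) = √(1 − 1/13.7²) = 0.99733
Dilated lifetime: Δt = γτ₀ = 13.7 × 2.20 μs = 30.140 μs
d = vΔt = 0.99733c × 30.140 μs = 2.9900×10^8 m/s × 3.0140×10^-5 s = 9.01 km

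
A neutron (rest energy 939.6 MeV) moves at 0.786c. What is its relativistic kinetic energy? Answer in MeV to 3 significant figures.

K ≈ 580 MeV

γ = 1/√(1 − 0.786²) = 1.6175
K = (γ − 1)m₀c² = (1.6175 − 1) × 939.6 MeV = 0.61753 × 939.6 MeV = 580 MeV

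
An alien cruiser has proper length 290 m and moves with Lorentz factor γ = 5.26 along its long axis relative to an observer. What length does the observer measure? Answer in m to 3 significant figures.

γ = 5.26 (given)
Length contraction: L = L₀/γ = 290/5.26 = 55.1 m

L ≈ 55.1 m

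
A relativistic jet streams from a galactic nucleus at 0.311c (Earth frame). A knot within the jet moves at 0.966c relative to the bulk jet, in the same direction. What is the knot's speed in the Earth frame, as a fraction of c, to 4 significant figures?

Relativistic velocity addition: u = (u' + v)/(1 + u'v/c²)
= (0.966 + 0.311)/(1 + 0.966×0.311) = 1.277/1.30043 = 0.9820

u ≈ 0.9820c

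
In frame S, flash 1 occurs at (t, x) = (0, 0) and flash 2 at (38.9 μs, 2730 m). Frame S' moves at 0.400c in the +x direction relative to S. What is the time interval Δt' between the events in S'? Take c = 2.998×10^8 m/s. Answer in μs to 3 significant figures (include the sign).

Δt' ≈ 38.5 μs

γ = 1/√(1 − 0.400²) = 1.0911
Δt' = γ(Δt − vΔx/c²) = 1.0911 × (38.9 μs − 0.400×2730 m / (2.998×10^8 m/s))
= 1.0911 × (35.258 μs) = 38.5 μs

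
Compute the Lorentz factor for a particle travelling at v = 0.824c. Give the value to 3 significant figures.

γ = 1/√(1 − β²) = 1/√(1 − 0.824²) = 1/√(0.32102) = 1.76

γ ≈ 1.76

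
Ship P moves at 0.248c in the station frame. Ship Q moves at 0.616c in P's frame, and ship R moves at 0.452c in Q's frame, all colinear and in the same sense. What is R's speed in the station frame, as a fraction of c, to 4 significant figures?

u ≈ 0.8975c

Compose boost 2: (0.616 + 0.248)/(1 + 0.616×0.248) = 0.8640/1.15277 = 0.749500
Compose boost 3: (0.452 + 0.749500)/(1 + 0.452×0.749500) = 1.20150/1.33877 = 0.8975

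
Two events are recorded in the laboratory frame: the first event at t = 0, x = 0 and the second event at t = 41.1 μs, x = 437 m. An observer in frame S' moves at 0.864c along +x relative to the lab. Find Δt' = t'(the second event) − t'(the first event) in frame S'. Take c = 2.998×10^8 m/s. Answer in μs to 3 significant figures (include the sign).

γ = 1/√(1 − 0.864²) = 1.9861
Δt' = γ(Δt − vΔx/c²) = 1.9861 × (41.1 μs − 0.864×437 m / (2.998×10^8 m/s))
= 1.9861 × (39.841 μs) = 79.1 μs

Δt' ≈ 79.1 μs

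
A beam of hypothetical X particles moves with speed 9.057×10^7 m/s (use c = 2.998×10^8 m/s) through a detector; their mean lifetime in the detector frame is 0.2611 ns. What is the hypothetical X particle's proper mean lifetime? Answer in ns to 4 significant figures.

τ₀ ≈ 0.2489 ns

β = v/c = 9.057×10^7 / 2.998×10^8 = 0.302101
γ = 1/√(1 − 0.302101²) = 1.04901
Proper time: τ₀ = Δt/γ = 0.2611/1.04901 = 0.2489 ns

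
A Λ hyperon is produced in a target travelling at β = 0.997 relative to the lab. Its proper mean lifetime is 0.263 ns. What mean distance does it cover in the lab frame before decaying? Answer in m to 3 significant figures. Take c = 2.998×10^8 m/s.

γ = 1/√(1 − 0.997²) = 12.920
Dilated lifetime: Δt = γτ₀ = 12.920 × 0.263 ns = 3.3979 ns
d = vΔt = 0.997c × 3.3979 ns = 2.9890×10^8 m/s × 3.3979×10^-9 s = 1.02 m

d ≈ 1.02 m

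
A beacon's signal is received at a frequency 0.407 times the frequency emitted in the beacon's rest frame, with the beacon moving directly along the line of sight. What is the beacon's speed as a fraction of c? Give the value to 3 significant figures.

f_obs/f_src = √((1−β)/(1+β)) = 0.407  ⇒  (1−β)/(1+β) = 0.16565
β = |1 − D²|/(1 + D²) = |1 − 0.16565|/(1 + 0.16565) = 0.716

β ≈ 0.716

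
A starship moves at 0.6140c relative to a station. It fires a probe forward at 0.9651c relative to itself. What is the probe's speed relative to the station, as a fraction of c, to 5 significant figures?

u ≈ 0.99154c

Relativistic velocity addition: u = (u' + v)/(1 + u'v/c²)
= (0.9651 + 0.6140)/(1 + 0.9651×0.6140) = 1.5791/1.592571 = 0.99154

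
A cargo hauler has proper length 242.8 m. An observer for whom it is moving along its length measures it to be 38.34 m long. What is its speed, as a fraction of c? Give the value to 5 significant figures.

γ = L₀/L = 242.8/38.34 = 6.332812
β = √(1 − 1/γ²) = 0.98745

β ≈ 0.98745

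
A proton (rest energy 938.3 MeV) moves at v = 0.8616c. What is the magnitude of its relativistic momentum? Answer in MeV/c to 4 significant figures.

γ = 1/√(1 − 0.8616²) = 1.97010
p = γβm₀c = 1.97010 × 0.8616 × 938.3 MeV/c = 1593 MeV/c

p ≈ 1593 MeV/c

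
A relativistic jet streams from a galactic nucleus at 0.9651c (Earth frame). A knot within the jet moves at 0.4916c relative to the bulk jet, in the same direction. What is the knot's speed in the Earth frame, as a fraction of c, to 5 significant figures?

u ≈ 0.98797c

Relativistic velocity addition: u = (u' + v)/(1 + u'v/c²)
= (0.4916 + 0.9651)/(1 + 0.4916×0.9651) = 1.4567/1.474443 = 0.98797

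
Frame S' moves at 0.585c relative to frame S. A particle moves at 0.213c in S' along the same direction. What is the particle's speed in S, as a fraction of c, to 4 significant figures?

u ≈ 0.7096c

Relativistic velocity addition: u = (u' + v)/(1 + u'v/c²)
= (0.213 + 0.585)/(1 + 0.213×0.585) = 0.7980/1.12461 = 0.7096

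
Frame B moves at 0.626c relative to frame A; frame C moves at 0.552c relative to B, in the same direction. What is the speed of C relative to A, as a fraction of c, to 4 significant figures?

u ≈ 0.8755c

Compose boost 2: (0.552 + 0.626)/(1 + 0.552×0.626) = 1.178/1.34555 = 0.8755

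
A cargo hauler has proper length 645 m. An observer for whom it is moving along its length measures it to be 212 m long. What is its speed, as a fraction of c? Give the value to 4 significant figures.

β ≈ 0.9444

γ = L₀/L = 645/212 = 3.04245
β = √(1 − 1/γ²) = 0.9444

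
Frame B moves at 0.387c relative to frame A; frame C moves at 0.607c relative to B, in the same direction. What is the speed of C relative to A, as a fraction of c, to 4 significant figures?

u ≈ 0.8049c

Compose boost 2: (0.607 + 0.387)/(1 + 0.607×0.387) = 0.9940/1.23491 = 0.8049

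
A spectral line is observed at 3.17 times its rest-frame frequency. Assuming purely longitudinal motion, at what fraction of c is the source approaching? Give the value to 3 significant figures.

β ≈ 0.819

f_obs/f_src = √((1+β)/(1−β)) = 3.17  ⇒  (1+β)/(1−β) = 10.049
β = |1 − D²|/(1 + D²) = |1 − 10.049|/(1 + 10.049) = 0.819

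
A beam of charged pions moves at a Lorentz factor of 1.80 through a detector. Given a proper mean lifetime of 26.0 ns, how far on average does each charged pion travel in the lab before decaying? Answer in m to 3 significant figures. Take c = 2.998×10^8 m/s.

β = √(1 − 1/γ²) = √(1 − 1/1.80²) = 0.83148
Dilated lifetime: Δt = γτ₀ = 1.80 × 26.0 ns = 46.800 ns
d = vΔt = 0.83148c × 46.800 ns = 2.4928×10^8 m/s × 4.6800×10^-8 s = 11.7 m

d ≈ 11.7 m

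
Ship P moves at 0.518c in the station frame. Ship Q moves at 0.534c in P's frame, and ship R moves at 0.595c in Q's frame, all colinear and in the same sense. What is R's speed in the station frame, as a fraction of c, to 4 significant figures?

u ≈ 0.9522c

Compose boost 2: (0.534 + 0.518)/(1 + 0.534×0.518) = 1.052/1.27661 = 0.824056
Compose boost 3: (0.595 + 0.824056)/(1 + 0.595×0.824056) = 1.41906/1.49031 = 0.9522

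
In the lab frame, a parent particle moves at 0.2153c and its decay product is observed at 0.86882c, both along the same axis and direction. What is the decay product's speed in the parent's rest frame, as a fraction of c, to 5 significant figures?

Inverse velocity addition: u' = (u − v)/(1 − uv/c²)
= (0.86882 − 0.2153)/(1 − 0.86882×0.2153) = 0.65352/0.8129431 = 0.80389

u' ≈ 0.80389c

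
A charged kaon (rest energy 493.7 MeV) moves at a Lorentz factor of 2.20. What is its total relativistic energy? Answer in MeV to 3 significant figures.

E ≈ 1090 MeV

γ = 2.20 (given)
E = γm₀c² = 2.20 × 493.7 MeV = 1090 MeV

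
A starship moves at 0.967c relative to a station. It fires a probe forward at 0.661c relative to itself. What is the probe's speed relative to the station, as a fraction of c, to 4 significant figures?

Relativistic velocity addition: u = (u' + v)/(1 + u'v/c²)
= (0.661 + 0.967)/(1 + 0.661×0.967) = 1.628/1.63919 = 0.9932

u ≈ 0.9932c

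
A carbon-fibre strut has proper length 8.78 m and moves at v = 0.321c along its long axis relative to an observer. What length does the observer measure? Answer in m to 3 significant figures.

L ≈ 8.32 m

γ = 1/√(1 − 0.321²) = 1.0559
Length contraction: L = L₀/γ = 8.78/1.0559 = 8.32 m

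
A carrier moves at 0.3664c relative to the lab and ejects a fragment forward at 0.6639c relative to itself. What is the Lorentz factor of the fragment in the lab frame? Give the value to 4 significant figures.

γ ≈ 1.787

u_lab = (0.6639 + 0.3664)/(1 + 0.6639×0.3664) = 1.0303/1.243253 = 0.8287131
γ = 1/√(1 − 0.8287131²) = 1.787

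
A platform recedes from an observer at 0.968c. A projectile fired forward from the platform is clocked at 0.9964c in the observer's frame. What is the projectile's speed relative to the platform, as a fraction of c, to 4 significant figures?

u' ≈ 0.8003c

Inverse velocity addition: u' = (u − v)/(1 − uv/c²)
= (0.9964 − 0.968)/(1 − 0.9964×0.968) = 0.02840/0.0354848 = 0.8003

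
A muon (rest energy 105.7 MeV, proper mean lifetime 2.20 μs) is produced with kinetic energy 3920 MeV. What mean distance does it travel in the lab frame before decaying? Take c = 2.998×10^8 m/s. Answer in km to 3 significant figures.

γ = 1 + K/(m₀c²) = 1 + 3920/105.7 = 38.086
β = √(1 − 1/γ²) = 0.99966
Dilated lifetime: γτ₀ = 38.086 × 2.20 μs = 83.789 μs
d = βc·γτ₀ = 0.99966 × (2.998×10^8 m/s) × 8.3789×10^-5 s = 25.1 km

d ≈ 25.1 km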